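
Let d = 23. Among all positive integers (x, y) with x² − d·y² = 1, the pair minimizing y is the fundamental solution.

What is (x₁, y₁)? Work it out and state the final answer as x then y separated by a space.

24 5

[4; 1,3,1,8] for √23; ℓ=4 ⇒ convergent index 3
step 0: (4, 1)  from 4·(1,0) + (0,1)
…
step 2: (19, 4)  from 3·(5,1) + (4,1)
step 3: (24, 5)  from 1·(19,4) + (5,1)
(x₁, y₁) = (24, 5);  24² − 23·5² = 1 ✓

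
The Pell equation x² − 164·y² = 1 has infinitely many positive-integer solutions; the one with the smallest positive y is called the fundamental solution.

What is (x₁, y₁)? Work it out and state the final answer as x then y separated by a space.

2049 160

[12; 1,4,6,4,1,24] for √164; ℓ=6 ⇒ convergent index 5
step 0: (12, 1)  from 12·(1,0) + (0,1)
…
step 2: (64, 5)  from 4·(13,1) + (12,1)
…
step 4: (1652, 129)  from 4·(397,31) + (64,5)
step 5: (2049, 160)  from 1·(1652,129) + (397,31)
→ (2049, 160).  Check: 2049²=4198401, 164·160²=4198400, difference 1.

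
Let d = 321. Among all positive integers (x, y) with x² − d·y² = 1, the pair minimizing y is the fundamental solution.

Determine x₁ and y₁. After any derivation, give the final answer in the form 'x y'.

√321 = [17; 1,10,1,34, …], period ℓ=4 (even) → k=3
step 0: (17, 1)  from 17·(1,0) + (0,1)
step 1: (18, 1)  from 1·(17,1) + (1,0)
step 2: (197, 11)  from 10·(18,1) + (17,1)
step 3: (215, 12)  from 1·(197,11) + (18,1)
(x₁, y₁) = (215, 12);  215² − 321·12² = 1 ✓

215 12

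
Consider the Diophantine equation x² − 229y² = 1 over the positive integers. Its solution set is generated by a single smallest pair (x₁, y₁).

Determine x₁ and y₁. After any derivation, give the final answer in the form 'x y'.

[15; 7,1,1,7,30] for √229; ℓ=5 ⇒ convergent index 9
k=0  a_k=15  p_k/q_k = 15/1
k=1  a_k=7  p_k/q_k = 106/7
…
k=4  a_k=7  p_k/q_k = 1710/113
k=5  a_k=30  p_k/q_k = 51527/3405
…
k=8  a_k=1  p_k/q_k = 776325/51301
k=9  a_k=7  p_k/q_k = 5848201/386460
fundamental: x₁=5848201, y₁=386460  (since 34201454936401 − 229·149351331600 = 1)

5848201 386460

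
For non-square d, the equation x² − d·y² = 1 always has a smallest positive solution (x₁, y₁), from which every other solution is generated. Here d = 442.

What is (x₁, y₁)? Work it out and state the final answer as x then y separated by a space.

883 42

[21; 42] for √442; ℓ=1 ⇒ convergent index 1
step 0: (21, 1)  from 21·(1,0) + (0,1)
step 1: (883, 42)  from 42·(21,1) + (1,0)
→ (883, 42).  Check: 883²=779689, 442·42²=779688, difference 1.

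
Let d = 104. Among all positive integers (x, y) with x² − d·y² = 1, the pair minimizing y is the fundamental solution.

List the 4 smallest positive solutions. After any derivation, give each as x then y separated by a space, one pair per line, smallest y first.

√104 → a₀=10, period (5,20); ℓ=2 even so k=1
i=0: a=10 ⇒ p=10, q=1
i=1: a=5 ⇒ p=51, q=5
→ (51, 5).  Check: 51²=2601, 104·5²=2600, difference 1.
(51+5√104)^2 = 5201 + 510√104
(51+5√104)^3 = 530451 + 52015√104
(51+5√104)^4 = 54100801 + 5305020√104

51 5
5201 510
530451 52015
54100801 5305020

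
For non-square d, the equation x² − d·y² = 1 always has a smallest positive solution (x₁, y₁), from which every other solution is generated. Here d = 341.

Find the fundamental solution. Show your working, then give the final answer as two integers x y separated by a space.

10626551 575460

d=341: √d = [18; 2,6,1,8,2,…,6,2,36] (ℓ=14, even), read p_13/q_13
k=0  a_k=18  p_k/q_k = 18/1
k=1  a_k=2  p_k/q_k = 37/2
k=2  a_k=6  p_k/q_k = 240/13
k=3  a_k=1  p_k/q_k = 277/15
k=4  a_k=8  p_k/q_k = 2456/133
k=5  a_k=2  p_k/q_k = 5189/281
…
k=8  a_k=1  p_k/q_k = 28124/1523
k=9  a_k=2  p_k/q_k = 76727/4155
k=10  a_k=8  p_k/q_k = 641940/34763
…
k=12  a_k=6  p_k/q_k = 4953942/268271
k=13  a_k=2  p_k/q_k = 10626551/575460
(x₁, y₁) = (10626551, 575460);  10626551² − 341·575460² = 1 ✓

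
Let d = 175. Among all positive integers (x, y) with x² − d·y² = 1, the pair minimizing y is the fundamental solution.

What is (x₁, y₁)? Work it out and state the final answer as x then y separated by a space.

2024 153

[13; 4,2,1,2,4,26] for √175; ℓ=6 ⇒ convergent index 5
i=0: a=13 ⇒ p=13, q=1
…
i=4: a=2 ⇒ p=463, q=35
i=5: a=4 ⇒ p=2024, q=153
fundamental: x₁=2024, y₁=153  (since 4096576 − 175·23409 = 1)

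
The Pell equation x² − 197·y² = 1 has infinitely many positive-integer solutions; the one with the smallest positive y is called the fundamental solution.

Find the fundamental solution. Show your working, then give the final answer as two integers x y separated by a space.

393 28

√197 = [14; 28, …], period ℓ=1 (odd) → k=1
k=0  a_k=14  p_k/q_k = 14/1
k=1  a_k=28  p_k/q_k = 393/28
(x₁, y₁) = (393, 28);  393² − 197·28² = 1 ✓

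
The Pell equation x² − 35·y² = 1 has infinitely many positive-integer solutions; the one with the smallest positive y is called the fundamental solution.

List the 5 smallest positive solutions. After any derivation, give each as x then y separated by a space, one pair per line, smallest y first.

6 1
71 12
846 143
10081 1704
120126 20305

√35 → a₀=5, period (1,10); ℓ=2 even so k=1
step 0: (5, 1)  from 5·(1,0) + (0,1)
step 1: (6, 1)  from 1·(5,1) + (1,0)
→ (6, 1).  Check: 6²=36, 35·1²=35, difference 1.
n=2: (6,1)∘(6,1) = (6·6+35·1·1, 6·1+1·6) = (71,12)
n=3: (71,12)∘(6,1) = (6·71+35·1·12, 6·12+1·71) = (846,143)
n=4: (846,143)∘(6,1) = (6·846+35·1·143, 6·143+1·846) = (10081,1704)
n=5: (10081,1704)∘(6,1) = (6·10081+35·1·1704, 6·1704+1·10081) = (120126,20305)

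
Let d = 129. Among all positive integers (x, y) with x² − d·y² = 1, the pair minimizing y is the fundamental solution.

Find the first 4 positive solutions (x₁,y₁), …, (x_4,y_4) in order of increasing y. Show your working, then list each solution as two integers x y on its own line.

d=129: √d = [11; 2,1,3,1,6,1,3,1,2,22] (ℓ=10, even), read p_9/q_9
i=0: a=11 ⇒ p=11, q=1
i=1: a=2 ⇒ p=23, q=2
…
i=3: a=3 ⇒ p=125, q=11
i=4: a=1 ⇒ p=159, q=14
…
i=8: a=1 ⇒ p=6031, q=531
i=9: a=2 ⇒ p=16855, q=1484
(x₁, y₁) = (16855, 1484);  16855² − 129·1484² = 1 ✓
(16855+1484√129)^2 = 568182049 + 50025640√129
(16855+1484√129)^3 = 19153416854935 + 1686364322916√129
(16855+1484√129)^4 = 645661681611676801 + 56847341275472720√129

16855 1484
568182049 50025640
19153416854935 1686364322916
645661681611676801 56847341275472720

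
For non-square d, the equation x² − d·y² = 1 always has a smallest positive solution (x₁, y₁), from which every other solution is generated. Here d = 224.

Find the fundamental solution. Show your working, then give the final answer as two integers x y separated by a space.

15 1

√224 → a₀=14, period (1,28); ℓ=2 even so k=1
i=0: a=14 ⇒ p=14, q=1
i=1: a=1 ⇒ p=15, q=1
fundamental: x₁=15, y₁=1  (since 225 − 224·1 = 1)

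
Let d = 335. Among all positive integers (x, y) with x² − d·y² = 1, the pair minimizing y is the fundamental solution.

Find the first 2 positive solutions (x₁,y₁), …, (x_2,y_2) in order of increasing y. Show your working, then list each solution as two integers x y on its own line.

604 33
729631 39864

[18; 3,3,3,36] for √335; ℓ=4 ⇒ convergent index 3
a_0=18:  p_0=18·1+0=18,  q_0=18·0+1=1
…
a_2=3:  p_2=3·55+18=183,  q_2=3·3+1=10
a_3=3:  p_3=3·183+55=604,  q_3=3·10+3=33
fundamental: x₁=604, y₁=33  (since 364816 − 335·1089 = 1)
k=2:  x_2 = 604·604+335·33·33 = 729631,  y_2 = 604·33+33·604 = 39864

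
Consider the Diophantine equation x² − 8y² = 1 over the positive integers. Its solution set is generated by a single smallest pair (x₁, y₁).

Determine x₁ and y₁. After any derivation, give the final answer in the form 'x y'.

3 1

√8 = [2; 1,4, …], period ℓ=2 (even) → k=1
a_0=2:  p_0=2·1+0=2,  q_0=2·0+1=1
a_1=1:  p_1=1·2+1=3,  q_1=1·1+0=1
→ (3, 1).  Check: 3²=9, 8·1²=8, difference 1.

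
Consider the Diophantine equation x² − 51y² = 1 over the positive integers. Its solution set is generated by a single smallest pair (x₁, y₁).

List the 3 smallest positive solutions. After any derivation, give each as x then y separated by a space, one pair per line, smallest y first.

√51 → a₀=7, period (7,14); ℓ=2 even so k=1
k=0  a_k=7  p_k/q_k = 7/1
k=1  a_k=7  p_k/q_k = 50/7
→ (50, 7).  Check: 50²=2500, 51·7²=2499, difference 1.
k=2:  x_2 = 50·50+51·7·7 = 4999,  y_2 = 50·7+7·50 = 700
k=3:  x_3 = 50·4999+51·7·700 = 499850,  y_3 = 50·700+7·4999 = 69993

50 7
4999 700
499850 69993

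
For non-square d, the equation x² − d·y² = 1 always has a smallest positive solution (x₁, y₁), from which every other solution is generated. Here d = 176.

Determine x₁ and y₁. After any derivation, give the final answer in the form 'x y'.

199 15

√176 = [13; 3,1,3,26, …], period ℓ=4 (even) → k=3
a_0=13:  p_0=13·1+0=13,  q_0=13·0+1=1
a_1=3:  p_1=3·13+1=40,  q_1=3·1+0=3
a_2=1:  p_2=1·40+13=53,  q_2=1·3+1=4
a_3=3:  p_3=3·53+40=199,  q_3=3·4+3=15
→ (199, 15).  Check: 199²=39601, 176·15²=39600, difference 1.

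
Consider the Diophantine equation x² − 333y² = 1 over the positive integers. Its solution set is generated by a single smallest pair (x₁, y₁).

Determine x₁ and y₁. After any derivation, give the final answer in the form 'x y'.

√333 → a₀=18, period (4,36); ℓ=2 even so k=1
a_0=18:  p_0=18·1+0=18,  q_0=18·0+1=1
a_1=4:  p_1=4·18+1=73,  q_1=4·1+0=4
(x₁, y₁) = (73, 4);  73² − 333·4² = 1 ✓

73 4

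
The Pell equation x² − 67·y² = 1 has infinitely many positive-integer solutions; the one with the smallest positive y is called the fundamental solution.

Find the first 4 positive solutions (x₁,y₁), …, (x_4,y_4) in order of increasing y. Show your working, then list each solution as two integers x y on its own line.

[8; 5,2,1,1,7,1,1,2,5,16] for √67; ℓ=10 ⇒ convergent index 9
k=0  a_k=8  p_k/q_k = 8/1
k=1  a_k=5  p_k/q_k = 41/5
k=2  a_k=2  p_k/q_k = 90/11
k=3  a_k=1  p_k/q_k = 131/16
…
k=6  a_k=1  p_k/q_k = 1899/232
k=7  a_k=1  p_k/q_k = 3577/437
k=8  a_k=2  p_k/q_k = 9053/1106
k=9  a_k=5  p_k/q_k = 48842/5967
(x₁, y₁) = (48842, 5967);  48842² − 67·5967² = 1 ✓
(48842+5967√67)^2 = 4771081927 + 582880428√67
(48842+5967√67)^3 = 466058366908226 + 56938091722785√67
(48842+5967√67)^4 = 45526445508292066657 + 5561940551265649512√67

48842 5967
4771081927 582880428
466058366908226 56938091722785
45526445508292066657 5561940551265649512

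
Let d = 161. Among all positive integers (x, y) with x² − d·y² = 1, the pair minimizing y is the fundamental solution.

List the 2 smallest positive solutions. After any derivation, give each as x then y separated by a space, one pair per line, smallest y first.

11775 928
277301249 21854400

[12; 1,2,4,1,2,1,4,2,1,24] for √161; ℓ=10 ⇒ convergent index 9
k=0  a_k=12  p_k/q_k = 12/1
…
k=7  a_k=4  p_k/q_k = 3667/289
k=8  a_k=2  p_k/q_k = 8108/639
k=9  a_k=1  p_k/q_k = 11775/928
(x₁, y₁) = (11775, 928);  11775² − 161·928² = 1 ✓
(11775+928√161)^2 = 277301249 + 21854400√161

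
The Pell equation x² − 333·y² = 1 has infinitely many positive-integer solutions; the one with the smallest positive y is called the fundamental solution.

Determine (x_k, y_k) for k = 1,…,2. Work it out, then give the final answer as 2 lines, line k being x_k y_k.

73 4
10657 584

√333 → a₀=18, period (4,36); ℓ=2 even so k=1
i=0: a=18 ⇒ p=18, q=1
i=1: a=4 ⇒ p=73, q=4
fundamental: x₁=73, y₁=4  (since 5329 − 333·16 = 1)
n=2: (73,4)∘(73,4) = (73·73+333·4·4, 73·4+4·73) = (10657,584)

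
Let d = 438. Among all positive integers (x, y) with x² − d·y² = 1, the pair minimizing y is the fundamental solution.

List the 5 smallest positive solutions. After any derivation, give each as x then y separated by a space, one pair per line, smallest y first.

√438 = [20; 1,12,1,40, …], period ℓ=4 (even) → k=3
i=0: a=20 ⇒ p=20, q=1
i=1: a=1 ⇒ p=21, q=1
i=2: a=12 ⇒ p=272, q=13
i=3: a=1 ⇒ p=293, q=14
(x₁, y₁) = (293, 14);  293² − 438·14² = 1 ✓
k=2:  x_2 = 293·293+438·14·14 = 171697,  y_2 = 293·14+14·293 = 8204
k=3:  x_3 = 293·171697+438·14·8204 = 100614149,  y_3 = 293·8204+14·171697 = 4807530
k=4:  x_4 = 293·100614149+438·14·4807530 = 58959719617,  y_4 = 293·4807530+14·100614149 = 2817204376
k=5:  x_5 = 293·58959719617+438·14·2817204376 = 34550295081413,  y_5 = 293·2817204376+14·58959719617 = 1650876956806

293 14
171697 8204
100614149 4807530
58959719617 2817204376
34550295081413 1650876956806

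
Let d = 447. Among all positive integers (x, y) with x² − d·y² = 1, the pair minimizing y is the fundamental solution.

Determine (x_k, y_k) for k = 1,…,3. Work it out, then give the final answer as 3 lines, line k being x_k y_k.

148 7
43807 2072
12966724 613305

[21; 7,42] for √447; ℓ=2 ⇒ convergent index 1
step 0: (21, 1)  from 21·(1,0) + (0,1)
step 1: (148, 7)  from 7·(21,1) + (1,0)
(x₁, y₁) = (148, 7);  148² − 447·7² = 1 ✓
k=2:  x_2 = 148·148+447·7·7 = 43807,  y_2 = 148·7+7·148 = 2072
k=3:  x_3 = 148·43807+447·7·2072 = 12966724,  y_3 = 148·2072+7·43807 = 613305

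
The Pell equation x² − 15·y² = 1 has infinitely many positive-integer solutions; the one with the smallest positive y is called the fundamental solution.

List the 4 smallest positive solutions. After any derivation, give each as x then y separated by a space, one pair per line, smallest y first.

√15 → a₀=3, period (1,6); ℓ=2 even so k=1
step 0: (3, 1)  from 3·(1,0) + (0,1)
step 1: (4, 1)  from 1·(3,1) + (1,0)
→ (4, 1).  Check: 4²=16, 15·1²=15, difference 1.
n=2: (4,1)∘(4,1) = (4·4+15·1·1, 4·1+1·4) = (31,8)
n=3: (31,8)∘(4,1) = (4·31+15·1·8, 4·8+1·31) = (244,63)
n=4: (244,63)∘(4,1) = (4·244+15·1·63, 4·63+1·244) = (1921,496)

4 1
31 8
244 63
1921 496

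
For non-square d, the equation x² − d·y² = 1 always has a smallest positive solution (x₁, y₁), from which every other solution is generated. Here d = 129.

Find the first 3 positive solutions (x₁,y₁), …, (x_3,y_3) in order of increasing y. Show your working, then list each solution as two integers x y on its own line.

d=129: √d = [11; 2,1,3,1,6,1,3,1,2,22] (ℓ=10, even), read p_9/q_9
i=0: a=11 ⇒ p=11, q=1
…
i=2: a=1 ⇒ p=34, q=3
i=3: a=3 ⇒ p=125, q=11
…
i=6: a=1 ⇒ p=1238, q=109
…
i=8: a=1 ⇒ p=6031, q=531
i=9: a=2 ⇒ p=16855, q=1484
fundamental: x₁=16855, y₁=1484  (since 284091025 − 129·2202256 = 1)
k=2:  x_2 = 16855·16855+129·1484·1484 = 568182049,  y_2 = 16855·1484+1484·16855 = 50025640
k=3:  x_3 = 16855·568182049+129·1484·50025640 = 19153416854935,  y_3 = 16855·50025640+1484·568182049 = 1686364322916

16855 1484
568182049 50025640
19153416854935 1686364322916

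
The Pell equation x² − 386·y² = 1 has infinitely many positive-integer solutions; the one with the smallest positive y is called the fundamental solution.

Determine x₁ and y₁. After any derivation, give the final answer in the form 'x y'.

111555 5678

√386 = [19; 1,1,1,4,1,18,1,4,1,1,1,38, …], period ℓ=12 (even) → k=11
a_0=19:  p_0=19·1+0=19,  q_0=19·0+1=1
a_1=1:  p_1=1·19+1=20,  q_1=1·1+0=1
a_2=1:  p_2=1·20+19=39,  q_2=1·1+1=2
a_3=1:  p_3=1·39+20=59,  q_3=1·2+1=3
a_4=4:  p_4=4·59+39=275,  q_4=4·3+2=14
a_5=1:  p_5=1·275+59=334,  q_5=1·14+3=17
a_6=18:  p_6=18·334+275=6287,  q_6=18·17+14=320
a_7=1:  p_7=1·6287+334=6621,  q_7=1·320+17=337
a_8=4:  p_8=4·6621+6287=32771,  q_8=4·337+320=1668
a_9=1:  p_9=1·32771+6621=39392,  q_9=1·1668+337=2005
a_10=1:  p_10=1·39392+32771=72163,  q_10=1·2005+1668=3673
a_11=1:  p_11=1·72163+39392=111555,  q_11=1·3673+2005=5678
fundamental: x₁=111555, y₁=5678  (since 12444518025 − 386·32239684 = 1)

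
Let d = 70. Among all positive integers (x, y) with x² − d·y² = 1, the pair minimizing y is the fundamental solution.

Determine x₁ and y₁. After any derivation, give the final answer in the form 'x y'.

d=70: √d = [8; 2,1,2,1,2,16] (ℓ=6, even), read p_5/q_5
i=0: a=8 ⇒ p=8, q=1
…
i=2: a=1 ⇒ p=25, q=3
i=3: a=2 ⇒ p=67, q=8
i=4: a=1 ⇒ p=92, q=11
i=5: a=2 ⇒ p=251, q=30
(x₁, y₁) = (251, 30);  251² − 70·30² = 1 ✓

251 30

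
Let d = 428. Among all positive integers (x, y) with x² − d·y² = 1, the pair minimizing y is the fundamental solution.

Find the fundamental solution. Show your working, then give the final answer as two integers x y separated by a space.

√428 → a₀=20, period (1,2,4,1,5,10,5,1,4,2,1,40); ℓ=12 even so k=11
a_0=20:  p_0=20·1+0=20,  q_0=20·0+1=1
a_1=1:  p_1=1·20+1=21,  q_1=1·1+0=1
a_2=2:  p_2=2·21+20=62,  q_2=2·1+1=3
a_3=4:  p_3=4·62+21=269,  q_3=4·3+1=13
a_4=1:  p_4=1·269+62=331,  q_4=1·13+3=16
a_5=5:  p_5=5·331+269=1924,  q_5=5·16+13=93
a_6=10:  p_6=10·1924+331=19571,  q_6=10·93+16=946
a_7=5:  p_7=5·19571+1924=99779,  q_7=5·946+93=4823
a_8=1:  p_8=1·99779+19571=119350,  q_8=1·4823+946=5769
a_9=4:  p_9=4·119350+99779=577179,  q_9=4·5769+4823=27899
a_10=2:  p_10=2·577179+119350=1273708,  q_10=2·27899+5769=61567
a_11=1:  p_11=1·1273708+577179=1850887,  q_11=1·61567+27899=89466
→ (1850887, 89466).  Check: 1850887²=3425782686769, 428·89466²=3425782686768, difference 1.

1850887 89466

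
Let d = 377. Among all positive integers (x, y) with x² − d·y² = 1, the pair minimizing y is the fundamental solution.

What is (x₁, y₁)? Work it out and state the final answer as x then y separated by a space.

√377 = [19; 2,2,2,38, …], period ℓ=4 (even) → k=3
i=0: a=19 ⇒ p=19, q=1
…
i=2: a=2 ⇒ p=97, q=5
i=3: a=2 ⇒ p=233, q=12
→ (233, 12).  Check: 233²=54289, 377·12²=54288, difference 1.

233 12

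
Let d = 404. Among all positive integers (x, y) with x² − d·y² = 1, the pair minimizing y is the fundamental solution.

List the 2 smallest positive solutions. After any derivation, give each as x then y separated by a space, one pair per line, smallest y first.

201 10
80801 4020

√404 → a₀=20, period (10,40); ℓ=2 even so k=1
step 0: (20, 1)  from 20·(1,0) + (0,1)
step 1: (201, 10)  from 10·(20,1) + (1,0)
fundamental: x₁=201, y₁=10  (since 40401 − 404·100 = 1)
(x_2, y_2) = (201·201 + 404·10·10, 201·10 + 10·201) = (80801, 4020)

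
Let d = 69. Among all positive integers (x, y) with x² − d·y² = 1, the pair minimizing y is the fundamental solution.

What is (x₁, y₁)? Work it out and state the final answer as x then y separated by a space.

√69 → a₀=8, period (3,3,1,4,1,3,3,16); ℓ=8 even so k=7
i=0: a=8 ⇒ p=8, q=1
…
i=2: a=3 ⇒ p=83, q=10
i=3: a=1 ⇒ p=108, q=13
…
i=5: a=1 ⇒ p=623, q=75
i=6: a=3 ⇒ p=2384, q=287
i=7: a=3 ⇒ p=7775, q=936
fundamental: x₁=7775, y₁=936  (since 60450625 − 69·876096 = 1)

7775 936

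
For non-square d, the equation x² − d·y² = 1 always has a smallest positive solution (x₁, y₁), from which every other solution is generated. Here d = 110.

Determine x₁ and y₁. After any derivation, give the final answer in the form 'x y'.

21 2

d=110: √d = [10; 2,20] (ℓ=2, even), read p_1/q_1
i=0: a=10 ⇒ p=10, q=1
i=1: a=2 ⇒ p=21, q=2
(x₁, y₁) = (21, 2);  21² − 110·2² = 1 ✓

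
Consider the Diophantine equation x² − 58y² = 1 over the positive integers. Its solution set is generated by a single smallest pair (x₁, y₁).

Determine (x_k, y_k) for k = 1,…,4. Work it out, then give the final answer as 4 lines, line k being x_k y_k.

√58 → a₀=7, period (1,1,1,1,1,1,14); ℓ=7 odd so k=13
k=0  a_k=7  p_k/q_k = 7/1
k=1  a_k=1  p_k/q_k = 8/1
…
k=3  a_k=1  p_k/q_k = 23/3
…
k=5  a_k=1  p_k/q_k = 61/8
…
k=7  a_k=14  p_k/q_k = 1447/190
k=8  a_k=1  p_k/q_k = 1546/203
…
k=10  a_k=1  p_k/q_k = 4539/596
…
k=12  a_k=1  p_k/q_k = 12071/1585
k=13  a_k=1  p_k/q_k = 19603/2574
→ (19603, 2574).  Check: 19603²=384277609, 58·2574²=384277608, difference 1.
n=2: (19603,2574)∘(19603,2574) = (19603·19603+58·2574·2574, 19603·2574+2574·19603) = (768555217,100916244)
n=3: (768555217,100916244)∘(19603,2574) = (19603·768555217+58·2574·100916244, 19603·100916244+2574·768555217) = (30131975818099,3956522259690)
n=4: (30131975818099,3956522259690)∘(19603,2574) = (19603·30131975818099+58·2574·3956522259690, 19603·3956522259690+2574·30131975818099) = (1181354243155834177,155119411612489896)

19603 2574
768555217 100916244
30131975818099 3956522259690
1181354243155834177 155119411612489896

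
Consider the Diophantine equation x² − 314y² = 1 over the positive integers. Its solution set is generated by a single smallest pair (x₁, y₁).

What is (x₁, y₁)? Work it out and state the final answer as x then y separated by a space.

√314 → a₀=17, period (1,2,1,1,2,1,34); ℓ=7 odd so k=13
step 0: (17, 1)  from 17·(1,0) + (0,1)
…
step 2: (53, 3)  from 2·(18,1) + (17,1)
step 3: (71, 4)  from 1·(53,3) + (18,1)
…
step 5: (319, 18)  from 2·(124,7) + (71,4)
step 6: (443, 25)  from 1·(319,18) + (124,7)
step 7: (15381, 868)  from 34·(443,25) + (319,18)
…
step 9: (47029, 2654)  from 2·(15824,893) + (15381,868)
step 10: (62853, 3547)  from 1·(47029,2654) + (15824,893)
step 11: (109882, 6201)  from 1·(62853,3547) + (47029,2654)
step 12: (282617, 15949)  from 2·(109882,6201) + (62853,3547)
step 13: (392499, 22150)  from 1·(282617,15949) + (109882,6201)
→ (392499, 22150).  Check: 392499²=154055465001, 314·22150²=154055465000, difference 1.

392499 22150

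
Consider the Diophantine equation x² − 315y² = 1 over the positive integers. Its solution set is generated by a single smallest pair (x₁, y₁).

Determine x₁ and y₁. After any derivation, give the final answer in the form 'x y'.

√315 = [17; 1,2,1,34, …], period ℓ=4 (even) → k=3
a_0=17:  p_0=17·1+0=17,  q_0=17·0+1=1
…
a_2=2:  p_2=2·18+17=53,  q_2=2·1+1=3
a_3=1:  p_3=1·53+18=71,  q_3=1·3+1=4
→ (71, 4).  Check: 71²=5041, 315·4²=5040, difference 1.

71 4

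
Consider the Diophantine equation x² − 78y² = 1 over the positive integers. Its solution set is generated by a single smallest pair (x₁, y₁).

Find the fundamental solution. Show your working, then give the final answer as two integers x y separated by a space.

√78 = [8; 1,4,1,16, …], period ℓ=4 (even) → k=3
a_0=8:  p_0=8·1+0=8,  q_0=8·0+1=1
…
a_2=4:  p_2=4·9+8=44,  q_2=4·1+1=5
a_3=1:  p_3=1·44+9=53,  q_3=1·5+1=6
(x₁, y₁) = (53, 6);  53² − 78·6² = 1 ✓

53 6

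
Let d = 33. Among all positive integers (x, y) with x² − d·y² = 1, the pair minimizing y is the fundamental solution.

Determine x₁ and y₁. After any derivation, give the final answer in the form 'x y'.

d=33: √d = [5; 1,2,1,10] (ℓ=4, even), read p_3/q_3
a_0=5:  p_0=5·1+0=5,  q_0=5·0+1=1
a_1=1:  p_1=1·5+1=6,  q_1=1·1+0=1
a_2=2:  p_2=2·6+5=17,  q_2=2·1+1=3
a_3=1:  p_3=1·17+6=23,  q_3=1·3+1=4
fundamental: x₁=23, y₁=4  (since 529 − 33·16 = 1)

23 4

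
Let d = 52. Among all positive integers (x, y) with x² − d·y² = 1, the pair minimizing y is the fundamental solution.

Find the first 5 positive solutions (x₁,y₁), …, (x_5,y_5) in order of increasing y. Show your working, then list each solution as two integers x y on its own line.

d=52: √d = [7; 4,1,2,1,4,14] (ℓ=6, even), read p_5/q_5
a_0=7:  p_0=7·1+0=7,  q_0=7·0+1=1
…
a_2=1:  p_2=1·29+7=36,  q_2=1·4+1=5
…
a_4=1:  p_4=1·101+36=137,  q_4=1·14+5=19
a_5=4:  p_5=4·137+101=649,  q_5=4·19+14=90
→ (649, 90).  Check: 649²=421201, 52·90²=421200, difference 1.
n=2: (649,90)∘(649,90) = (649·649+52·90·90, 649·90+90·649) = (842401,116820)
n=3: (842401,116820)∘(649,90) = (649·842401+52·90·116820, 649·116820+90·842401) = (1093435849,151632270)
n=4: (1093435849,151632270)∘(649,90) = (649·1093435849+52·90·151632270, 649·151632270+90·1093435849) = (1419278889601,196818569640)
n=5: (1419278889601,196818569640)∘(649,90) = (649·1419278889601+52·90·196818569640, 649·196818569640+90·1419278889601) = (1842222905266249,255470351760450)

649 90
842401 116820
1093435849 151632270
1419278889601 196818569640
1842222905266249 255470351760450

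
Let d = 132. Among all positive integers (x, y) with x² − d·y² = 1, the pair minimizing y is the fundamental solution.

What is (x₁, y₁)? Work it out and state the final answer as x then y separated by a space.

d=132: √d = [11; 2,22] (ℓ=2, even), read p_1/q_1
k=0  a_k=11  p_k/q_k = 11/1
k=1  a_k=2  p_k/q_k = 23/2
(x₁, y₁) = (23, 2);  23² − 132·2² = 1 ✓

23 2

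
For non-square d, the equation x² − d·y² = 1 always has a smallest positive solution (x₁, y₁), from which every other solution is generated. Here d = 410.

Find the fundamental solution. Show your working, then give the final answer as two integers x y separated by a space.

d=410: √d = [20; 4,40] (ℓ=2, even), read p_1/q_1
step 0: (20, 1)  from 20·(1,0) + (0,1)
step 1: (81, 4)  from 4·(20,1) + (1,0)
(x₁, y₁) = (81, 4);  81² − 410·4² = 1 ✓

81 4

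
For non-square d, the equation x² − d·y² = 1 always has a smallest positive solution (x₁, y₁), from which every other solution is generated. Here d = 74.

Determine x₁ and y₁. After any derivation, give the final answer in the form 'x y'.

3699 430

d=74: √d = [8; 1,1,1,1,16] (ℓ=5, odd), read p_9/q_9
step 0: (8, 1)  from 8·(1,0) + (0,1)
step 1: (9, 1)  from 1·(8,1) + (1,0)
…
step 3: (26, 3)  from 1·(17,2) + (9,1)
…
step 7: (1471, 171)  from 1·(757,88) + (714,83)
step 8: (2228, 259)  from 1·(1471,171) + (757,88)
step 9: (3699, 430)  from 1·(2228,259) + (1471,171)
(x₁, y₁) = (3699, 430);  3699² − 74·430² = 1 ✓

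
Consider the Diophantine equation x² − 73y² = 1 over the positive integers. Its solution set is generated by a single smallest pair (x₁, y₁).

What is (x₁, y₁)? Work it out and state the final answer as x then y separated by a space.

√73 → a₀=8, period (1,1,5,5,1,1,16); ℓ=7 odd so k=13
step 0: (8, 1)  from 8·(1,0) + (0,1)
step 1: (9, 1)  from 1·(8,1) + (1,0)
…
step 3: (94, 11)  from 5·(17,2) + (9,1)
step 4: (487, 57)  from 5·(94,11) + (17,2)
step 5: (581, 68)  from 1·(487,57) + (94,11)
step 6: (1068, 125)  from 1·(581,68) + (487,57)
…
step 8: (18737, 2193)  from 1·(17669,2068) + (1068,125)
step 9: (36406, 4261)  from 1·(18737,2193) + (17669,2068)
step 10: (200767, 23498)  from 5·(36406,4261) + (18737,2193)
…
step 12: (1241008, 145249)  from 1·(1040241,121751) + (200767,23498)
step 13: (2281249, 267000)  from 1·(1241008,145249) + (1040241,121751)
fundamental: x₁=2281249, y₁=267000  (since 5204097000001 − 73·71289000000 = 1)

2281249 267000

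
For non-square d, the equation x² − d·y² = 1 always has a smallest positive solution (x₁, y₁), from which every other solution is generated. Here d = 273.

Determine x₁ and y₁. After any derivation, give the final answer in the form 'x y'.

727 44

[16; 1,1,10,1,1,32] for √273; ℓ=6 ⇒ convergent index 5
step 0: (16, 1)  from 16·(1,0) + (0,1)
step 1: (17, 1)  from 1·(16,1) + (1,0)
step 2: (33, 2)  from 1·(17,1) + (16,1)
step 3: (347, 21)  from 10·(33,2) + (17,1)
step 4: (380, 23)  from 1·(347,21) + (33,2)
step 5: (727, 44)  from 1·(380,23) + (347,21)
(x₁, y₁) = (727, 44);  727² − 273·44² = 1 ✓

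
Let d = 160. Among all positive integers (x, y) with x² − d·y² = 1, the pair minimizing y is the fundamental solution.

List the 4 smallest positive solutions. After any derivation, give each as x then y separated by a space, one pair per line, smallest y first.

721 57
1039681 82194
1499219281 118523691
2161873163521 170911080228

√160 → a₀=12, period (1,1,1,5,1,1,1,24); ℓ=8 even so k=7
a_0=12:  p_0=12·1+0=12,  q_0=12·0+1=1
a_1=1:  p_1=1·12+1=13,  q_1=1·1+0=1
…
a_6=1:  p_6=1·253+215=468,  q_6=1·20+17=37
a_7=1:  p_7=1·468+253=721,  q_7=1·37+20=57
(x₁, y₁) = (721, 57);  721² − 160·57² = 1 ✓
(721+57√160)^2 = 1039681 + 82194√160
(721+57√160)^3 = 1499219281 + 118523691√160
(721+57√160)^4 = 2161873163521 + 170911080228√160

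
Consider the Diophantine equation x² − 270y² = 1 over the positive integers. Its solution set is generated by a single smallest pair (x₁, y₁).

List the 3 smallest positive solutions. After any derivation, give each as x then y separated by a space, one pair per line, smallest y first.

5291 322
55989361 3407404
592479412811 36057148806

[16; 2,3,6,3,2,32] for √270; ℓ=6 ⇒ convergent index 5
a_0=16:  p_0=16·1+0=16,  q_0=16·0+1=1
…
a_4=3:  p_4=3·723+115=2284,  q_4=3·44+7=139
a_5=2:  p_5=2·2284+723=5291,  q_5=2·139+44=322
fundamental: x₁=5291, y₁=322  (since 27994681 − 270·103684 = 1)
n=2: (5291,322)∘(5291,322) = (5291·5291+270·322·322, 5291·322+322·5291) = (55989361,3407404)
n=3: (55989361,3407404)∘(5291,322) = (5291·55989361+270·322·3407404, 5291·3407404+322·55989361) = (592479412811,36057148806)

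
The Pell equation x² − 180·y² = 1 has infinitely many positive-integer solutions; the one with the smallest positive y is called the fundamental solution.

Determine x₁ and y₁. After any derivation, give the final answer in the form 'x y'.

161 12

√180 = [13; 2,2,2,26, …], period ℓ=4 (even) → k=3
step 0: (13, 1)  from 13·(1,0) + (0,1)
…
step 2: (67, 5)  from 2·(27,2) + (13,1)
step 3: (161, 12)  from 2·(67,5) + (27,2)
(x₁, y₁) = (161, 12);  161² − 180·12² = 1 ✓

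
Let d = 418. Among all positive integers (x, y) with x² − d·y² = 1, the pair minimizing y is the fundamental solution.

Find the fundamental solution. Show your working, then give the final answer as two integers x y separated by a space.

33857 1656

[20; 2,4,20,4,2,40] for √418; ℓ=6 ⇒ convergent index 5
k=0  a_k=20  p_k/q_k = 20/1
k=1  a_k=2  p_k/q_k = 41/2
k=2  a_k=4  p_k/q_k = 184/9
k=3  a_k=20  p_k/q_k = 3721/182
k=4  a_k=4  p_k/q_k = 15068/737
k=5  a_k=2  p_k/q_k = 33857/1656
→ (33857, 1656).  Check: 33857²=1146296449, 418·1656²=1146296448, difference 1.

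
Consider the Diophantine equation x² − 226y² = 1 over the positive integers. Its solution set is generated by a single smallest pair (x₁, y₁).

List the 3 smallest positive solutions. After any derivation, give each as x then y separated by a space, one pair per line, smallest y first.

451 30
406801 27060
366934051 24408090

√226 → a₀=15, period (30); ℓ=1 odd so k=1
a_0=15:  p_0=15·1+0=15,  q_0=15·0+1=1
a_1=30:  p_1=30·15+1=451,  q_1=30·1+0=30
→ (451, 30).  Check: 451²=203401, 226·30²=203400, difference 1.
n=2: (451,30)∘(451,30) = (451·451+226·30·30, 451·30+30·451) = (406801,27060)
n=3: (406801,27060)∘(451,30) = (451·406801+226·30·27060, 451·27060+30·406801) = (366934051,24408090)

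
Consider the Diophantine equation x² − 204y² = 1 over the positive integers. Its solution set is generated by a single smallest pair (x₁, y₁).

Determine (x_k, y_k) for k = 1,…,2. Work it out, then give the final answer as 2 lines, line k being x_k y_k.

√204 → a₀=14, period (3,1,1,6,1,1,3,28); ℓ=8 even so k=7
i=0: a=14 ⇒ p=14, q=1
i=1: a=3 ⇒ p=43, q=3
…
i=4: a=6 ⇒ p=657, q=46
i=5: a=1 ⇒ p=757, q=53
i=6: a=1 ⇒ p=1414, q=99
i=7: a=3 ⇒ p=4999, q=350
(x₁, y₁) = (4999, 350);  4999² − 204·350² = 1 ✓
(x_2, y_2) = (4999·4999 + 204·350·350, 4999·350 + 350·4999) = (49980001, 3499300)

4999 350
49980001 3499300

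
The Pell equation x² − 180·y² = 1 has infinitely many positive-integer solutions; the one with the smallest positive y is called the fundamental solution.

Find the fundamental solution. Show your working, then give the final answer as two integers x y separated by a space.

161 12

√180 = [13; 2,2,2,26, …], period ℓ=4 (even) → k=3
a_0=13:  p_0=13·1+0=13,  q_0=13·0+1=1
a_1=2:  p_1=2·13+1=27,  q_1=2·1+0=2
a_2=2:  p_2=2·27+13=67,  q_2=2·2+1=5
a_3=2:  p_3=2·67+27=161,  q_3=2·5+2=12
fundamental: x₁=161, y₁=12  (since 25921 − 180·144 = 1)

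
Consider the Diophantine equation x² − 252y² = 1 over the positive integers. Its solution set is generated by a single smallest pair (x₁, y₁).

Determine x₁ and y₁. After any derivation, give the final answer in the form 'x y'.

127 8

d=252: √d = [15; 1,6,1,30] (ℓ=4, even), read p_3/q_3
i=0: a=15 ⇒ p=15, q=1
i=1: a=1 ⇒ p=16, q=1
i=2: a=6 ⇒ p=111, q=7
i=3: a=1 ⇒ p=127, q=8
(x₁, y₁) = (127, 8);  127² − 252·8² = 1 ✓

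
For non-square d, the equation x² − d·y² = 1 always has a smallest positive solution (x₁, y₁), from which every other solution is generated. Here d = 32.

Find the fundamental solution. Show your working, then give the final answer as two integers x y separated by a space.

17 3

[5; 1,1,1,10] for √32; ℓ=4 ⇒ convergent index 3
a_0=5:  p_0=5·1+0=5,  q_0=5·0+1=1
a_1=1:  p_1=1·5+1=6,  q_1=1·1+0=1
a_2=1:  p_2=1·6+5=11,  q_2=1·1+1=2
a_3=1:  p_3=1·11+6=17,  q_3=1·2+1=3
→ (17, 3).  Check: 17²=289, 32·3²=288, difference 1.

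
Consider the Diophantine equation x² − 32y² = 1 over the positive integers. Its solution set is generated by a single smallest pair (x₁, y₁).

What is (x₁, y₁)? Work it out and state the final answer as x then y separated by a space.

√32 → a₀=5, period (1,1,1,10); ℓ=4 even so k=3
step 0: (5, 1)  from 5·(1,0) + (0,1)
step 1: (6, 1)  from 1·(5,1) + (1,0)
step 2: (11, 2)  from 1·(6,1) + (5,1)
step 3: (17, 3)  from 1·(11,2) + (6,1)
→ (17, 3).  Check: 17²=289, 32·3²=288, difference 1.

17 3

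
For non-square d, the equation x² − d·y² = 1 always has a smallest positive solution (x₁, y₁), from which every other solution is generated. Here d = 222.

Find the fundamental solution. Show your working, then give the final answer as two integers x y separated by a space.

d=222: √d = [14; 1,8,1,28] (ℓ=4, even), read p_3/q_3
k=0  a_k=14  p_k/q_k = 14/1
k=1  a_k=1  p_k/q_k = 15/1
k=2  a_k=8  p_k/q_k = 134/9
k=3  a_k=1  p_k/q_k = 149/10
(x₁, y₁) = (149, 10);  149² − 222·10² = 1 ✓

149 10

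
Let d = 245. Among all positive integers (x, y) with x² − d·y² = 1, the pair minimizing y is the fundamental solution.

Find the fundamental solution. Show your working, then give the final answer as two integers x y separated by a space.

51841 3312

d=245: √d = [15; 1,1,1,7,6,7,1,1,1,30] (ℓ=10, even), read p_9/q_9
i=0: a=15 ⇒ p=15, q=1
…
i=8: a=1 ⇒ p=33825, q=2161
i=9: a=1 ⇒ p=51841, q=3312
→ (51841, 3312).  Check: 51841²=2687489281, 245·3312²=2687489280, difference 1.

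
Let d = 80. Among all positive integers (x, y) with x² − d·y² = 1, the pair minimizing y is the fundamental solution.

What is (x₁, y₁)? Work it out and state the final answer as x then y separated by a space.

d=80: √d = [8; 1,16] (ℓ=2, even), read p_1/q_1
a_0=8:  p_0=8·1+0=8,  q_0=8·0+1=1
a_1=1:  p_1=1·8+1=9,  q_1=1·1+0=1
(x₁, y₁) = (9, 1);  9² − 80·1² = 1 ✓

9 1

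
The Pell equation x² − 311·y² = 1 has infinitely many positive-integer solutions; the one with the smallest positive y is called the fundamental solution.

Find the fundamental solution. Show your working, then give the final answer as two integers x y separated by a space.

16883880 957397

√311 = [17; 1,1,1,2,1,…,1,1,34, …], period ℓ=16 (even) → k=15
a_0=17:  p_0=17·1+0=17,  q_0=17·0+1=1
…
a_3=1:  p_3=1·35+18=53,  q_3=1·2+1=3
a_4=2:  p_4=2·53+35=141,  q_4=2·3+2=8
a_5=1:  p_5=1·141+53=194,  q_5=1·8+3=11
a_6=6:  p_6=6·194+141=1305,  q_6=6·11+8=74
…
a_8=17:  p_8=17·4109+1305=71158,  q_8=17·233+74=4035
a_9=3:  p_9=3·71158+4109=217583,  q_9=3·4035+233=12338
a_10=6:  p_10=6·217583+71158=1376656,  q_10=6·12338+4035=78063
…
a_12=2:  p_12=2·1594239+1376656=4565134,  q_12=2·90401+78063=258865
…
a_14=1:  p_14=1·6159373+4565134=10724507,  q_14=1·349266+258865=608131
a_15=1:  p_15=1·10724507+6159373=16883880,  q_15=1·608131+349266=957397
(x₁, y₁) = (16883880, 957397);  16883880² − 311·957397² = 1 ✓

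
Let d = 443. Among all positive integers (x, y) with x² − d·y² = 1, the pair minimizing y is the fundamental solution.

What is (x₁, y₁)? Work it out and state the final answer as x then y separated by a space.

d=443: √d = [21; 21,42] (ℓ=2, even), read p_1/q_1
k=0  a_k=21  p_k/q_k = 21/1
k=1  a_k=21  p_k/q_k = 442/21
→ (442, 21).  Check: 442²=195364, 443·21²=195363, difference 1.

442 21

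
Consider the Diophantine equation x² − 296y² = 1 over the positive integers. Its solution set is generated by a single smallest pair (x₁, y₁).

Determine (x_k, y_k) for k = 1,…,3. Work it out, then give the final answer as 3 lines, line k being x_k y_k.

√296 = [17; 4,1,7,1,4,34, …], period ℓ=6 (even) → k=5
step 0: (17, 1)  from 17·(1,0) + (0,1)
step 1: (69, 4)  from 4·(17,1) + (1,0)
…
step 3: (671, 39)  from 7·(86,5) + (69,4)
step 4: (757, 44)  from 1·(671,39) + (86,5)
step 5: (3699, 215)  from 4·(757,44) + (671,39)
fundamental: x₁=3699, y₁=215  (since 13682601 − 296·46225 = 1)
(3699+215√296)^2 = 27365201 + 1590570√296
(3699+215√296)^3 = 202447753299 + 11767036645√296

3699 215
27365201 1590570
202447753299 11767036645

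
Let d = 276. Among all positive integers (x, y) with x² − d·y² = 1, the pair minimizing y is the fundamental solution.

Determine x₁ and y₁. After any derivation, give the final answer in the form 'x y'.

7775 468

√276 → a₀=16, period (1,1,1,1,2,2,2,1,1,1,1,32); ℓ=12 even so k=11
a_0=16:  p_0=16·1+0=16,  q_0=16·0+1=1
a_1=1:  p_1=1·16+1=17,  q_1=1·1+0=1
a_2=1:  p_2=1·17+16=33,  q_2=1·1+1=2
…
a_4=1:  p_4=1·50+33=83,  q_4=1·3+2=5
a_5=2:  p_5=2·83+50=216,  q_5=2·5+3=13
…
a_7=2:  p_7=2·515+216=1246,  q_7=2·31+13=75
a_8=1:  p_8=1·1246+515=1761,  q_8=1·75+31=106
…
a_10=1:  p_10=1·3007+1761=4768,  q_10=1·181+106=287
a_11=1:  p_11=1·4768+3007=7775,  q_11=1·287+181=468
(x₁, y₁) = (7775, 468);  7775² − 276·468² = 1 ✓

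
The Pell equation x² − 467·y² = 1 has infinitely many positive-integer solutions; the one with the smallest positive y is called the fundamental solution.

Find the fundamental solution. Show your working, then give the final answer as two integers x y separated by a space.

1625626 75225

√467 = [21; 1,1,1,1,3,…,1,1,42, …], period ℓ=14 (even) → k=13
k=0  a_k=21  p_k/q_k = 21/1
k=1  a_k=1  p_k/q_k = 22/1
k=2  a_k=1  p_k/q_k = 43/2
…
k=5  a_k=3  p_k/q_k = 389/18
…
k=7  a_k=21  p_k/q_k = 27164/1257
k=8  a_k=3  p_k/q_k = 82767/3830
…
k=11  a_k=1  p_k/q_k = 633697/29324
k=12  a_k=1  p_k/q_k = 991929/45901
k=13  a_k=1  p_k/q_k = 1625626/75225
(x₁, y₁) = (1625626, 75225);  1625626² − 467·75225² = 1 ✓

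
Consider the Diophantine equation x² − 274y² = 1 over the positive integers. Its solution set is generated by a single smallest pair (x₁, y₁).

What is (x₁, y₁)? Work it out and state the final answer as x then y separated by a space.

√274 = [16; 1,1,4,4,1,1,32, …], period ℓ=7 (odd) → k=13
k=0  a_k=16  p_k/q_k = 16/1
k=1  a_k=1  p_k/q_k = 17/1
…
k=3  a_k=4  p_k/q_k = 149/9
k=4  a_k=4  p_k/q_k = 629/38
…
k=8  a_k=1  p_k/q_k = 47209/2852
k=9  a_k=1  p_k/q_k = 93011/5619
k=10  a_k=4  p_k/q_k = 419253/25328
…
k=12  a_k=1  p_k/q_k = 2189276/132259
k=13  a_k=1  p_k/q_k = 3959299/239190
fundamental: x₁=3959299, y₁=239190  (since 15676048571401 − 274·57211856100 = 1)

3959299 239190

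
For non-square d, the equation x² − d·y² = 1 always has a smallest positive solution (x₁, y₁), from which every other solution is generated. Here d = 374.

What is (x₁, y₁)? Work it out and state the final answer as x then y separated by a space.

3365 174

[19; 2,1,18,1,2,38] for √374; ℓ=6 ⇒ convergent index 5
step 0: (19, 1)  from 19·(1,0) + (0,1)
…
step 2: (58, 3)  from 1·(39,2) + (19,1)
step 3: (1083, 56)  from 18·(58,3) + (39,2)
step 4: (1141, 59)  from 1·(1083,56) + (58,3)
step 5: (3365, 174)  from 2·(1141,59) + (1083,56)
→ (3365, 174).  Check: 3365²=11323225, 374·174²=11323224, difference 1.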